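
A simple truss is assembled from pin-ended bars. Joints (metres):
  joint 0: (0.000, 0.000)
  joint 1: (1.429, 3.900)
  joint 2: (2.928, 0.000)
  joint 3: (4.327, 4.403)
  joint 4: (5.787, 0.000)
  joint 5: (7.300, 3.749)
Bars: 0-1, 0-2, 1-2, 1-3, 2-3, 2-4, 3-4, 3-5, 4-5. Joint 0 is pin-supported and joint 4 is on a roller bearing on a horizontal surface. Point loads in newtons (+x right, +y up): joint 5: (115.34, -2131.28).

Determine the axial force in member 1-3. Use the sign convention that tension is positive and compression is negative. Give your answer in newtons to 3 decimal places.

N=6 nodes, M=9 members, R=3 reactions → 2N=12, M+R=12
member 0 (0-1): L=4.1536, (cx,cy)=(0.3440,0.9390)
member 1 (0-2): L=2.9280, (cx,cy)=(1.0000,0.0000)
member 2 (1-2): L=4.1782, (cx,cy)=(0.3588,-0.9334)
member 3 (1-3): L=2.9413, (cx,cy)=(0.9853,0.1710)
member 4 (2-3): L=4.6199, (cx,cy)=(0.3028,0.9530)
member 5 (2-4): L=2.8590, (cx,cy)=(1.0000,0.0000)
member 6 (3-4): L=4.6388, (cx,cy)=(0.3147,-0.9492)
member 7 (3-5): L=3.0441, (cx,cy)=(0.9766,-0.2148)
member 8 (4-5): L=4.0428, (cx,cy)=(0.3742,0.9273)
solve A·x = −loads:
  F[0-1] = +673.0254 N (tension)
  F[0-2] = -116.2093 N (compression)
  F[1-2] = -594.3078 N (compression)
  F[1-3] = +451.4192 N (tension)
  F[2-3] = +582.0717 N (tension)
  F[2-4] = -505.6920 N (compression)
  F[3-4] = -873.4153 N (compression)
  F[3-5] = +917.3521 N (tension)
  F[4-5] = -2085.7674 N (compression)
  Rx@0 = -115.3400 N
  Ry@0 = -631.9399 N
  Ry@4 = +2763.2199 N

451.419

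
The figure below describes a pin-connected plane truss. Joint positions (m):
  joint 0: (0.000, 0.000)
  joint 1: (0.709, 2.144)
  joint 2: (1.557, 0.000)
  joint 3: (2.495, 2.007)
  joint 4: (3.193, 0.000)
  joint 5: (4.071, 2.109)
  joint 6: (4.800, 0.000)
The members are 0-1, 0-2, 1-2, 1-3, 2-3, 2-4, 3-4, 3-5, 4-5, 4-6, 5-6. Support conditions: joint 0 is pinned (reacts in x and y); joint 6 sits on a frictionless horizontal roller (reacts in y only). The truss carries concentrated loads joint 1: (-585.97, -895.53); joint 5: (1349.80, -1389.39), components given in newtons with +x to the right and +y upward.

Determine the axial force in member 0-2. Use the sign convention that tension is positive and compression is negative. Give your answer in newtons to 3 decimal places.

976.441

N=7 nodes, M=11 members, R=3 reactions → 2N=14, M+R=14
member 0 (0-1): L=2.2582, (cx,cy)=(0.3140,0.9494)
member 1 (0-2): L=1.5570, (cx,cy)=(1.0000,0.0000)
member 2 (1-2): L=2.3056, (cx,cy)=(0.3678,-0.9299)
member 3 (1-3): L=1.7912, (cx,cy)=(0.9971,-0.0765)
member 4 (2-3): L=2.2154, (cx,cy)=(0.4234,0.9059)
member 5 (2-4): L=1.6360, (cx,cy)=(1.0000,0.0000)
member 6 (3-4): L=2.1249, (cx,cy)=(0.3285,-0.9445)
member 7 (3-5): L=1.5793, (cx,cy)=(0.9979,0.0646)
member 8 (4-5): L=2.2845, (cx,cy)=(0.3843,0.9232)
member 9 (4-6): L=1.6070, (cx,cy)=(1.0000,0.0000)
member 10 (5-6): L=2.2314, (cx,cy)=(0.3267,-0.9451)
solve A·x = −loads:
  F[0-1] = -677.1736 N (compression)
  F[0-2] = +976.4411 N (tension)
  F[1-2] = -311.9004 N (compression)
  F[1-3] = +489.5092 N (tension)
  F[2-3] = +320.1510 N (tension)
  F[2-4] = +726.1713 N (tension)
  F[3-4] = -219.7595 N (compression)
  F[3-5] = +697.2720 N (tension)
  F[4-5] = +224.8337 N (tension)
  F[4-6] = +567.5722 N (tension)
  F[5-6] = -1737.3155 N (compression)
  Rx@0 = -763.8300 N
  Ry@0 = +642.9313 N
  Ry@6 = +1641.9887 N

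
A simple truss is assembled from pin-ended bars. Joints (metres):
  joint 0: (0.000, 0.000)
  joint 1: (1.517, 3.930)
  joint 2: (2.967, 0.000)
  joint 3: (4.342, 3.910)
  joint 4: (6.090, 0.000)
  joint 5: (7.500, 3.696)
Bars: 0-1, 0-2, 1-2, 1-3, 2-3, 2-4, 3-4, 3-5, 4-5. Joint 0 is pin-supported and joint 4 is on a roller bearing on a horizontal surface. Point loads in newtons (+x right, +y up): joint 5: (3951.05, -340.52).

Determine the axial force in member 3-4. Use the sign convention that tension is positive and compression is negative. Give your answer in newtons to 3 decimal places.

N=6 nodes, M=9 members, R=3 reactions → 2N=12, M+R=12
member 0 (0-1): L=4.2126, (cx,cy)=(0.3601,0.9329)
member 1 (0-2): L=2.9670, (cx,cy)=(1.0000,0.0000)
member 2 (1-2): L=4.1890, (cx,cy)=(0.3461,-0.9382)
member 3 (1-3): L=2.8251, (cx,cy)=(1.0000,-0.0071)
member 4 (2-3): L=4.1447, (cx,cy)=(0.3317,0.9434)
member 5 (2-4): L=3.1230, (cx,cy)=(1.0000,0.0000)
member 6 (3-4): L=4.2829, (cx,cy)=(0.4081,-0.9129)
member 7 (3-5): L=3.1652, (cx,cy)=(0.9977,-0.0676)
member 8 (4-5): L=3.9558, (cx,cy)=(0.3564,0.9343)
solve A·x = −loads:
  F[0-1] = +2654.8293 N (tension)
  F[0-2] = +2995.0242 N (tension)
  F[1-2] = -2654.0650 N (compression)
  F[1-3] = +1874.7716 N (tension)
  F[2-3] = +2639.4681 N (tension)
  F[2-4] = +1200.6892 N (tension)
  F[3-4] = -3008.2396 N (compression)
  F[3-5] = +3987.2385 N (tension)
  F[4-5] = -75.9327 N (compression)
  Rx@0 = -3951.0500 N
  Ry@0 = -2476.7182 N
  Ry@4 = +2817.2382 N

-3008.240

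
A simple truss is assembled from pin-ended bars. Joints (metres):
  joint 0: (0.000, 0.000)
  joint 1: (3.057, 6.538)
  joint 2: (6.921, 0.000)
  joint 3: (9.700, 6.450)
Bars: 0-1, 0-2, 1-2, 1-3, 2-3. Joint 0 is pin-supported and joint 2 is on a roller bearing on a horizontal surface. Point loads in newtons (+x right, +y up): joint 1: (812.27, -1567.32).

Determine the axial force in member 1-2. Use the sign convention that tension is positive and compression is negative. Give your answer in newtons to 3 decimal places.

N=4 nodes, M=5 members, R=3 reactions → 2N=8, M+R=8
member 0 (0-1): L=7.2174, (cx,cy)=(0.4236,0.9059)
member 1 (0-2): L=6.9210, (cx,cy)=(1.0000,0.0000)
member 2 (1-2): L=7.5945, (cx,cy)=(0.5088,-0.8609)
member 3 (1-3): L=6.6436, (cx,cy)=(0.9999,-0.0132)
member 4 (2-3): L=7.0232, (cx,cy)=(0.3957,0.9184)
solve A·x = −loads:
  F[0-1] = -118.9093 N (compression)
  F[0-2] = +862.6353 N (tension)
  F[1-2] = -1695.4596 N (compression)
  F[1-3] = -0.0000 N (compression)
  F[2-3] = +0.0000 N (tension)
  Rx@0 = -812.2700 N
  Ry@0 = +107.7161 N
  Ry@2 = +1459.6039 N

-1695.460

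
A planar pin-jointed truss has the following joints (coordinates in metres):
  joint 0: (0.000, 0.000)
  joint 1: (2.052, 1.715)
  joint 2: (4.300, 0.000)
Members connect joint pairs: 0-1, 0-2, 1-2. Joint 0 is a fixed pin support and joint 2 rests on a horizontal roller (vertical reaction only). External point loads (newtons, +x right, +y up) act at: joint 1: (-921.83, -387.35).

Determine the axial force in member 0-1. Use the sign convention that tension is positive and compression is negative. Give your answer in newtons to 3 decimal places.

-889.092

N=3 nodes, M=3 members, R=3 reactions → 2N=6, M+R=6
member 0 (0-1): L=2.6743, (cx,cy)=(0.7673,0.6413)
member 1 (0-2): L=4.3000, (cx,cy)=(1.0000,0.0000)
member 2 (1-2): L=2.8275, (cx,cy)=(0.7950,-0.6065)
solve A·x = −loads:
  F[0-1] = -889.0917 N (compression)
  F[0-2] = -239.6290 N (compression)
  F[1-2] = +301.4012 N (tension)
  Rx@0 = +921.8300 N
  Ry@0 = +570.1631 N
  Ry@2 = -182.8131 N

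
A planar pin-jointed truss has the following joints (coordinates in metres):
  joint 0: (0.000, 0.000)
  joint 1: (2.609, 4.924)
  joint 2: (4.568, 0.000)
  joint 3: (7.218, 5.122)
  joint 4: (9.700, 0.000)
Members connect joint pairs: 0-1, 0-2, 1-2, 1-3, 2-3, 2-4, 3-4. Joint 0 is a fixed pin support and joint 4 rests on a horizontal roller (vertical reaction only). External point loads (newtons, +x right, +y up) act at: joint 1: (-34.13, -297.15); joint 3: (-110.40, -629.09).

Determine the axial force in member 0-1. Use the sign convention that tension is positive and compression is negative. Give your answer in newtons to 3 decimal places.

N=5 nodes, M=7 members, R=3 reactions → 2N=10, M+R=10
member 0 (0-1): L=5.5725, (cx,cy)=(0.4682,0.8836)
member 1 (0-2): L=4.5680, (cx,cy)=(1.0000,0.0000)
member 2 (1-2): L=5.2994, (cx,cy)=(0.3697,-0.9292)
member 3 (1-3): L=4.6133, (cx,cy)=(0.9991,0.0429)
member 4 (2-3): L=5.7669, (cx,cy)=(0.4595,0.8882)
member 5 (2-4): L=5.1320, (cx,cy)=(1.0000,0.0000)
member 6 (3-4): L=5.6917, (cx,cy)=(0.4361,-0.8999)
solve A·x = −loads:
  F[0-1] = -513.5838 N (compression)
  F[0-2] = +95.9262 N (tension)
  F[1-2] = +156.3973 N (tension)
  F[1-3] = -264.3845 N (compression)
  F[2-3] = -163.6162 N (compression)
  F[2-4] = +228.9254 N (tension)
  F[3-4] = -524.9677 N (compression)
  Rx@0 = +144.5300 N
  Ry@0 = +453.8162 N
  Ry@4 = +472.4238 N

-513.584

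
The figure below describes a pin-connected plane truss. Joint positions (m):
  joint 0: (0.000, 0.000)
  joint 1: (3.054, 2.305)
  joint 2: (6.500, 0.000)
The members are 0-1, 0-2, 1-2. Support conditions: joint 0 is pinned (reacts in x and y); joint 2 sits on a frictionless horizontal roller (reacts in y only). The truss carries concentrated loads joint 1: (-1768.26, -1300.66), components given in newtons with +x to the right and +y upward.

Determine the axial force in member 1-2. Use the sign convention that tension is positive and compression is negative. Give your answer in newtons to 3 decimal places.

28.674

N=3 nodes, M=3 members, R=3 reactions → 2N=6, M+R=6
member 0 (0-1): L=3.8262, (cx,cy)=(0.7982,0.6024)
member 1 (0-2): L=6.5000, (cx,cy)=(1.0000,0.0000)
member 2 (1-2): L=4.1458, (cx,cy)=(0.8312,-0.5560)
solve A·x = −loads:
  F[0-1] = -2185.5124 N (compression)
  F[0-2] = -23.8336 N (compression)
  F[1-2] = +28.6739 N (tension)
  Rx@0 = +1768.2600 N
  Ry@0 = +1316.6021 N
  Ry@2 = -15.9421 N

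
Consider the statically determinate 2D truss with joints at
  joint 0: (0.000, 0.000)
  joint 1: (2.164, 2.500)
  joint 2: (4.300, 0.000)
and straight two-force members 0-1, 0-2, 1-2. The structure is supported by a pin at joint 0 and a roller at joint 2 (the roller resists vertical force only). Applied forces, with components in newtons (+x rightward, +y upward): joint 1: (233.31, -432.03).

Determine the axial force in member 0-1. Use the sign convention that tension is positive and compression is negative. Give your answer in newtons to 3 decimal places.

-104.436

N=3 nodes, M=3 members, R=3 reactions → 2N=6, M+R=6
member 0 (0-1): L=3.3065, (cx,cy)=(0.6545,0.7561)
member 1 (0-2): L=4.3000, (cx,cy)=(1.0000,0.0000)
member 2 (1-2): L=3.2882, (cx,cy)=(0.6496,-0.7603)
solve A·x = −loads:
  F[0-1] = -104.4363 N (compression)
  F[0-2] = +301.6604 N (tension)
  F[1-2] = -464.3870 N (compression)
  Rx@0 = -233.3100 N
  Ry@0 = +78.9630 N
  Ry@2 = +353.0670 N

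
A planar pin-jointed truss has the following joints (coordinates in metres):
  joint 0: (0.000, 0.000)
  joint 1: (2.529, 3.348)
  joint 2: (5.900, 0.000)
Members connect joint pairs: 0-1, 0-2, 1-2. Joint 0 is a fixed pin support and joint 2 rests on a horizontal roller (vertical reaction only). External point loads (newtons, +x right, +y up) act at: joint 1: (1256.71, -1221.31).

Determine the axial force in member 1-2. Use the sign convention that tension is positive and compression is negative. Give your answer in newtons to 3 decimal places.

-1754.886

N=3 nodes, M=3 members, R=3 reactions → 2N=6, M+R=6
member 0 (0-1): L=4.1958, (cx,cy)=(0.6027,0.7979)
member 1 (0-2): L=5.9000, (cx,cy)=(1.0000,0.0000)
member 2 (1-2): L=4.7511, (cx,cy)=(0.7095,-0.7047)
solve A·x = −loads:
  F[0-1] = +19.2083 N (tension)
  F[0-2] = +1245.1324 N (tension)
  F[1-2] = -1754.8862 N (compression)
  Rx@0 = -1256.7100 N
  Ry@0 = -15.3270 N
  Ry@2 = +1236.6370 N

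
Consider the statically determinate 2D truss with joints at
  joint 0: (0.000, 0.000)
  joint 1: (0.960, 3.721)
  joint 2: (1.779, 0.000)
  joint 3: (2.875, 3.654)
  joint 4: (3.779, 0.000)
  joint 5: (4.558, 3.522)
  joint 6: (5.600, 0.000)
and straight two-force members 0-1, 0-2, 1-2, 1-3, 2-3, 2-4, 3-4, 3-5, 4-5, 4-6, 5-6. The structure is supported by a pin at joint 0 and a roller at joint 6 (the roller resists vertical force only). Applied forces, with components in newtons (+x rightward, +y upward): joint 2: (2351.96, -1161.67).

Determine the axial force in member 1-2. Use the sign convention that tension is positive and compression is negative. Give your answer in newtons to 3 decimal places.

N=7 nodes, M=11 members, R=3 reactions → 2N=14, M+R=14
member 0 (0-1): L=3.8428, (cx,cy)=(0.2498,0.9683)
member 1 (0-2): L=1.7790, (cx,cy)=(1.0000,0.0000)
member 2 (1-2): L=3.8101, (cx,cy)=(0.2150,-0.9766)
member 3 (1-3): L=1.9162, (cx,cy)=(0.9994,-0.0350)
member 4 (2-3): L=3.8148, (cx,cy)=(0.2873,0.9578)
member 5 (2-4): L=2.0000, (cx,cy)=(1.0000,0.0000)
member 6 (3-4): L=3.7642, (cx,cy)=(0.2402,-0.9707)
member 7 (3-5): L=1.6882, (cx,cy)=(0.9969,-0.0782)
member 8 (4-5): L=3.6071, (cx,cy)=(0.2160,0.9764)
member 9 (4-6): L=1.8210, (cx,cy)=(1.0000,0.0000)
member 10 (5-6): L=3.6729, (cx,cy)=(0.2837,-0.9589)
solve A·x = −loads:
  F[0-1] = -818.5868 N (compression)
  F[0-2] = +2556.4553 N (tension)
  F[1-2] = +825.2860 N (tension)
  F[1-3] = -382.1299 N (compression)
  F[2-3] = +371.3313 N (tension)
  F[2-4] = +275.2128 N (tension)
  F[3-4] = -365.0103 N (compression)
  F[3-5] = -188.1281 N (compression)
  F[4-5] = +362.8913 N (tension)
  F[4-6] = +109.1815 N (tension)
  F[5-6] = -384.8498 N (compression)
  Rx@0 = -2351.9600 N
  Ry@0 = +792.6323 N
  Ry@6 = +369.0377 N

825.286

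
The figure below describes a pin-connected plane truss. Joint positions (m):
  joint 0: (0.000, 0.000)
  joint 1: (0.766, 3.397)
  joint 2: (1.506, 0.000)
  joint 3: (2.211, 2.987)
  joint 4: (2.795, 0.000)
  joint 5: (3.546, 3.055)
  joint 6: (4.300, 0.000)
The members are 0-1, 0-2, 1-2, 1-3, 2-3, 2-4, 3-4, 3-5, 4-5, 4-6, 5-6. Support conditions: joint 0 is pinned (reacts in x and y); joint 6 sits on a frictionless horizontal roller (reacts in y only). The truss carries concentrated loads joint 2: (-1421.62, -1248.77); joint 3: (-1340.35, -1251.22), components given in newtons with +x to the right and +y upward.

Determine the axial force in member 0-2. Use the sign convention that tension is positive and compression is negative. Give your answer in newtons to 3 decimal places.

-2231.983

N=7 nodes, M=11 members, R=3 reactions → 2N=14, M+R=14
member 0 (0-1): L=3.4823, (cx,cy)=(0.2200,0.9755)
member 1 (0-2): L=1.5060, (cx,cy)=(1.0000,0.0000)
member 2 (1-2): L=3.4767, (cx,cy)=(0.2128,-0.9771)
member 3 (1-3): L=1.5020, (cx,cy)=(0.9620,-0.2730)
member 4 (2-3): L=3.0691, (cx,cy)=(0.2297,0.9733)
member 5 (2-4): L=1.2890, (cx,cy)=(1.0000,0.0000)
member 6 (3-4): L=3.0436, (cx,cy)=(0.1919,-0.9814)
member 7 (3-5): L=1.3367, (cx,cy)=(0.9987,0.0509)
member 8 (4-5): L=3.1460, (cx,cy)=(0.2387,0.9711)
member 9 (4-6): L=1.5050, (cx,cy)=(1.0000,0.0000)
member 10 (5-6): L=3.1467, (cx,cy)=(0.2396,-0.9709)
solve A·x = −loads:
  F[0-1] = -2409.3592 N (compression)
  F[0-2] = -2231.9833 N (compression)
  F[1-2] = +2727.9838 N (tension)
  F[1-3] = -1154.4728 N (compression)
  F[2-3] = -1455.6284 N (compression)
  F[2-4] = +104.6557 N (tension)
  F[3-4] = -156.3520 N (compression)
  F[3-5] = -74.7515 N (compression)
  F[4-5] = +158.0152 N (tension)
  F[4-6] = +36.9334 N (tension)
  F[5-6] = -154.1345 N (compression)
  Rx@0 = +2761.9700 N
  Ry@0 = +2350.3459 N
  Ry@6 = +149.6441 N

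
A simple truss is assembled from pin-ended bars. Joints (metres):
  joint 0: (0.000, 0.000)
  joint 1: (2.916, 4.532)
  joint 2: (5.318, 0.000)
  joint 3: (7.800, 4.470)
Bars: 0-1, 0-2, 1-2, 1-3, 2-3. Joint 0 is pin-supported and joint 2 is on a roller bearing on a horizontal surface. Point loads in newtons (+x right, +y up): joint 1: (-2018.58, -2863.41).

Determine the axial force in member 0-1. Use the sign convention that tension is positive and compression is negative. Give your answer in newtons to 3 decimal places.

-3583.471

N=4 nodes, M=5 members, R=3 reactions → 2N=8, M+R=8
member 0 (0-1): L=5.3891, (cx,cy)=(0.5411,0.8410)
member 1 (0-2): L=5.3180, (cx,cy)=(1.0000,0.0000)
member 2 (1-2): L=5.1292, (cx,cy)=(0.4683,-0.8836)
member 3 (1-3): L=4.8844, (cx,cy)=(0.9999,-0.0127)
member 4 (2-3): L=5.1128, (cx,cy)=(0.4854,0.8743)
solve A·x = −loads:
  F[0-1] = -3583.4710 N (compression)
  F[0-2] = -79.5812 N (compression)
  F[1-2] = +169.9364 N (tension)
  F[1-3] = -0.0000 N (tension)
  F[2-3] = +0.0000 N (tension)
  Rx@0 = +2018.5800 N
  Ry@0 = +3013.5606 N
  Ry@2 = -150.1506 N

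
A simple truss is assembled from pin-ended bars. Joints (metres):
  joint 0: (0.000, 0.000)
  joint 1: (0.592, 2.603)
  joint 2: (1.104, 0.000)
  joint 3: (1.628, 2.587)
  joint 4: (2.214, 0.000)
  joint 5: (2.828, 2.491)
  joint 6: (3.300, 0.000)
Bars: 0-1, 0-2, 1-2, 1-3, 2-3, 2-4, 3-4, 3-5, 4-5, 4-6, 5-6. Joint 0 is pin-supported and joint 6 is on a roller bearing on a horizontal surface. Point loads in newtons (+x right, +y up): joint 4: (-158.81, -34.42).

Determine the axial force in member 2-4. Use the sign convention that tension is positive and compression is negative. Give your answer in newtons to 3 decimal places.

N=7 nodes, M=11 members, R=3 reactions → 2N=14, M+R=14
member 0 (0-1): L=2.6695, (cx,cy)=(0.2218,0.9751)
member 1 (0-2): L=1.1040, (cx,cy)=(1.0000,0.0000)
member 2 (1-2): L=2.6529, (cx,cy)=(0.1930,-0.9812)
member 3 (1-3): L=1.0361, (cx,cy)=(0.9999,-0.0154)
member 4 (2-3): L=2.6395, (cx,cy)=(0.1985,0.9801)
member 5 (2-4): L=1.1100, (cx,cy)=(1.0000,0.0000)
member 6 (3-4): L=2.6525, (cx,cy)=(0.2209,-0.9753)
member 7 (3-5): L=1.2038, (cx,cy)=(0.9968,-0.0797)
member 8 (4-5): L=2.5656, (cx,cy)=(0.2393,0.9709)
member 9 (4-6): L=1.0860, (cx,cy)=(1.0000,0.0000)
member 10 (5-6): L=2.5353, (cx,cy)=(0.1862,-0.9825)
solve A·x = −loads:
  F[0-1] = -11.6166 N (compression)
  F[0-2] = -156.2338 N (compression)
  F[1-2] = +11.6202 N (tension)
  F[1-3] = -4.8194 N (compression)
  F[2-3] = -11.6333 N (compression)
  F[2-4] = -151.6817 N (compression)
  F[3-4] = +12.4241 N (tension)
  F[3-5] = -9.9046 N (compression)
  F[4-5] = +22.9704 N (tension)
  F[4-6] = +4.3757 N (tension)
  F[5-6] = -23.5036 N (compression)
  Rx@0 = +158.8100 N
  Ry@0 = +11.3273 N
  Ry@6 = +23.0927 N

-151.682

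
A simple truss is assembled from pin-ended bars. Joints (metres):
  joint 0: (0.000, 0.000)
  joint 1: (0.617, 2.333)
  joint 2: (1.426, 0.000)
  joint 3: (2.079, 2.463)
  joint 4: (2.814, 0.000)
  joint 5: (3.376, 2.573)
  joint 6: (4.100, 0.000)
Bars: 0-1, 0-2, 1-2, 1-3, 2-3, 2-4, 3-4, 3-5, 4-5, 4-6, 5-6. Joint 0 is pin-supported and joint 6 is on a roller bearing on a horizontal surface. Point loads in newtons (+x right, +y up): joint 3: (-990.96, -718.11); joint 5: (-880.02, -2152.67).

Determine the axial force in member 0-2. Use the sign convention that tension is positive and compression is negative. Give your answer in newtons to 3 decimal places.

N=7 nodes, M=11 members, R=3 reactions → 2N=14, M+R=14
member 0 (0-1): L=2.4132, (cx,cy)=(0.2557,0.9668)
member 1 (0-2): L=1.4260, (cx,cy)=(1.0000,0.0000)
member 2 (1-2): L=2.4693, (cx,cy)=(0.3276,-0.9448)
member 3 (1-3): L=1.4678, (cx,cy)=(0.9961,0.0886)
member 4 (2-3): L=2.5481, (cx,cy)=(0.2563,0.9666)
member 5 (2-4): L=1.3880, (cx,cy)=(1.0000,0.0000)
member 6 (3-4): L=2.5703, (cx,cy)=(0.2860,-0.9582)
member 7 (3-5): L=1.3017, (cx,cy)=(0.9964,0.0845)
member 8 (4-5): L=2.6337, (cx,cy)=(0.2134,0.9770)
member 9 (4-6): L=1.2860, (cx,cy)=(1.0000,0.0000)
member 10 (5-6): L=2.6729, (cx,cy)=(0.2709,-0.9626)
solve A·x = −loads:
  F[0-1] = -1946.3654 N (compression)
  F[0-2] = -1373.3408 N (compression)
  F[1-2] = +1886.5878 N (tension)
  F[1-3] = -1120.1350 N (compression)
  F[2-3] = -1844.0443 N (compression)
  F[2-4] = -282.6738 N (compression)
  F[3-4] = +1132.7298 N (tension)
  F[3-5] = -924.5639 N (compression)
  F[4-5] = -1111.0205 N (compression)
  F[4-6] = +278.3185 N (tension)
  F[5-6] = -1027.5183 N (compression)
  Rx@0 = +1870.9800 N
  Ry@0 = +1881.6730 N
  Ry@6 = +989.1070 N

-1373.341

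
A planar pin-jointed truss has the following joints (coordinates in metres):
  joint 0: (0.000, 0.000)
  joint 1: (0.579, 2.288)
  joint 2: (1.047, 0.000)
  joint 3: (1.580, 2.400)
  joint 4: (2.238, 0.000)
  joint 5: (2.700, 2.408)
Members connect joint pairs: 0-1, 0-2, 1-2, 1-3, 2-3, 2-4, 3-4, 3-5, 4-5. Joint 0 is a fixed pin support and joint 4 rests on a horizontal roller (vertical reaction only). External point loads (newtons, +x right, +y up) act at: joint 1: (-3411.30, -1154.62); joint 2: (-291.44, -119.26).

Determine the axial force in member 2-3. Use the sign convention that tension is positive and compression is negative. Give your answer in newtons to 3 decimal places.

-3392.074

N=6 nodes, M=9 members, R=3 reactions → 2N=12, M+R=12
member 0 (0-1): L=2.3601, (cx,cy)=(0.2453,0.9694)
member 1 (0-2): L=1.0470, (cx,cy)=(1.0000,0.0000)
member 2 (1-2): L=2.3354, (cx,cy)=(0.2004,-0.9797)
member 3 (1-3): L=1.0072, (cx,cy)=(0.9938,0.1112)
member 4 (2-3): L=2.4585, (cx,cy)=(0.2168,0.9762)
member 5 (2-4): L=1.1910, (cx,cy)=(1.0000,0.0000)
member 6 (3-4): L=2.4886, (cx,cy)=(0.2644,-0.9644)
member 7 (3-5): L=1.1200, (cx,cy)=(1.0000,0.0071)
member 8 (4-5): L=2.4519, (cx,cy)=(0.1884,0.9821)
solve A·x = −loads:
  F[0-1] = -4545.8015 N (compression)
  F[0-2] = -2587.5363 N (compression)
  F[1-2] = +3501.6877 N (tension)
  F[1-3] = +1604.3201 N (tension)
  F[2-3] = -3392.0736 N (compression)
  F[2-4] = -858.9654 N (compression)
  F[3-4] = +3248.6211 N (tension)
  F[3-5] = +0.0000 N (tension)
  F[4-5] = -0.0000 N (compression)
  Rx@0 = +3702.7400 N
  Ry@0 = +4406.8846 N
  Ry@4 = -3133.0046 N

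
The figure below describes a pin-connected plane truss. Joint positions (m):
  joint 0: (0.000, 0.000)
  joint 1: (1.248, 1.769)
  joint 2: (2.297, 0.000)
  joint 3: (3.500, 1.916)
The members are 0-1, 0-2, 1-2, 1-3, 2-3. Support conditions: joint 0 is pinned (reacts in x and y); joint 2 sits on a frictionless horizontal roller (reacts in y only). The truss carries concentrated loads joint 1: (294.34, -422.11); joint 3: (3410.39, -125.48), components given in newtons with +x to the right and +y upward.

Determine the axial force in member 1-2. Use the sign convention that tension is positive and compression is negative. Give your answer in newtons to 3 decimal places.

-3637.729

N=4 nodes, M=5 members, R=3 reactions → 2N=8, M+R=8
member 0 (0-1): L=2.1649, (cx,cy)=(0.5765,0.8171)
member 1 (0-2): L=2.2970, (cx,cy)=(1.0000,0.0000)
member 2 (1-2): L=2.0566, (cx,cy)=(0.5101,-0.8601)
member 3 (1-3): L=2.2568, (cx,cy)=(0.9979,0.0651)
member 4 (2-3): L=2.2624, (cx,cy)=(0.5317,0.8469)
solve A·x = −loads:
  F[0-1] = +3603.3102 N (tension)
  F[0-2] = +1627.5458 N (tension)
  F[1-2] = -3637.7293 N (compression)
  F[1-3] = +3646.0313 N (tension)
  F[2-3] = -428.5851 N (compression)
  Rx@0 = -3704.7300 N
  Ry@0 = -2944.3421 N
  Ry@2 = +3491.9321 N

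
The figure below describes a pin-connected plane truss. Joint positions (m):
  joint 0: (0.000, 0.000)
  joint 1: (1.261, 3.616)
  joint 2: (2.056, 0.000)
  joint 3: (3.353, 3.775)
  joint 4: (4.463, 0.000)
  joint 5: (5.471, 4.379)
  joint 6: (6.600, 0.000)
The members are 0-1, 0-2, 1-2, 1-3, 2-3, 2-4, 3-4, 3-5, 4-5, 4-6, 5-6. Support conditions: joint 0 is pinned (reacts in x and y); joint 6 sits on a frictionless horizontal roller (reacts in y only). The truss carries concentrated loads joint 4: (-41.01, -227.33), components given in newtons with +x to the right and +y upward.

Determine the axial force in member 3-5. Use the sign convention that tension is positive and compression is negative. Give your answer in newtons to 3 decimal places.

-83.490

N=7 nodes, M=11 members, R=3 reactions → 2N=14, M+R=14
member 0 (0-1): L=3.8296, (cx,cy)=(0.3293,0.9442)
member 1 (0-2): L=2.0560, (cx,cy)=(1.0000,0.0000)
member 2 (1-2): L=3.7024, (cx,cy)=(0.2147,-0.9767)
member 3 (1-3): L=2.0980, (cx,cy)=(0.9971,0.0758)
member 4 (2-3): L=3.9916, (cx,cy)=(0.3249,0.9457)
member 5 (2-4): L=2.4070, (cx,cy)=(1.0000,0.0000)
member 6 (3-4): L=3.9348, (cx,cy)=(0.2821,-0.9594)
member 7 (3-5): L=2.2024, (cx,cy)=(0.9617,0.2742)
member 8 (4-5): L=4.4935, (cx,cy)=(0.2243,0.9745)
member 9 (4-6): L=2.1370, (cx,cy)=(1.0000,0.0000)
member 10 (5-6): L=4.5222, (cx,cy)=(0.2497,-0.9683)
solve A·x = −loads:
  F[0-1] = -77.9540 N (compression)
  F[0-2] = -15.3413 N (compression)
  F[1-2] = +72.1613 N (tension)
  F[1-3] = -41.2825 N (compression)
  F[2-3] = -74.5219 N (compression)
  F[2-4] = +24.3683 N (tension)
  F[3-4] = +52.8570 N (tension)
  F[3-5] = -83.4901 N (compression)
  F[4-5] = +181.2386 N (tension)
  F[4-6] = +39.6332 N (tension)
  F[5-6] = -158.7502 N (compression)
  Rx@0 = +41.0100 N
  Ry@0 = +73.6067 N
  Ry@6 = +153.7233 N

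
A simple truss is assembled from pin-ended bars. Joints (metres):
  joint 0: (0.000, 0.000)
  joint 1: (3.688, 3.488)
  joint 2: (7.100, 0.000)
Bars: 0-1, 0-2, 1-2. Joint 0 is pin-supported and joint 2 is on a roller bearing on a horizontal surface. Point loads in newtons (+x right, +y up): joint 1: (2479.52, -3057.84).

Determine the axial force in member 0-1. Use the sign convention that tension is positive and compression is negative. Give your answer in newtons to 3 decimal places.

N=3 nodes, M=3 members, R=3 reactions → 2N=6, M+R=6
member 0 (0-1): L=5.0762, (cx,cy)=(0.7265,0.6871)
member 1 (0-2): L=7.1000, (cx,cy)=(1.0000,0.0000)
member 2 (1-2): L=4.8793, (cx,cy)=(0.6993,-0.7149)
solve A·x = −loads:
  F[0-1] = -365.8364 N (compression)
  F[0-2] = +2745.3120 N (tension)
  F[1-2] = -3925.9351 N (compression)
  Rx@0 = -2479.5200 N
  Ry@0 = +251.3781 N
  Ry@2 = +2806.4619 N

-365.836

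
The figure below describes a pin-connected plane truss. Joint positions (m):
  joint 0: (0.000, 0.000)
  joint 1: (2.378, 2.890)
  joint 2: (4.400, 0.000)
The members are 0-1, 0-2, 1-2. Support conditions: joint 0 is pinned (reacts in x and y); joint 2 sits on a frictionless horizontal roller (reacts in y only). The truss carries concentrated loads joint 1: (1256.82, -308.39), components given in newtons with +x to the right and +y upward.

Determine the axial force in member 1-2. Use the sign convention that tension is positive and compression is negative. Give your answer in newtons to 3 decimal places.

-1210.905

N=3 nodes, M=3 members, R=3 reactions → 2N=6, M+R=6
member 0 (0-1): L=3.7426, (cx,cy)=(0.6354,0.7722)
member 1 (0-2): L=4.4000, (cx,cy)=(1.0000,0.0000)
member 2 (1-2): L=3.5271, (cx,cy)=(0.5733,-0.8194)
solve A·x = −loads:
  F[0-1] = +885.5086 N (tension)
  F[0-2] = +694.1778 N (tension)
  F[1-2] = -1210.9047 N (compression)
  Rx@0 = -1256.8200 N
  Ry@0 = -683.7830 N
  Ry@2 = +992.1730 N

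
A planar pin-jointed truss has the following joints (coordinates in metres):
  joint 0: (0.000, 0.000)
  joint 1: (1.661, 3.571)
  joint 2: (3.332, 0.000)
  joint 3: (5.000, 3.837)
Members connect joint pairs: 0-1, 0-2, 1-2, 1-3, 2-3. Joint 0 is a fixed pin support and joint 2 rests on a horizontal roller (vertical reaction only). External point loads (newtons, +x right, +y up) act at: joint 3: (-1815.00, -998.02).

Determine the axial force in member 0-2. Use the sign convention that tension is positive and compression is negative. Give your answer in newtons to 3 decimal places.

N=4 nodes, M=5 members, R=3 reactions → 2N=8, M+R=8
member 0 (0-1): L=3.9384, (cx,cy)=(0.4217,0.9067)
member 1 (0-2): L=3.3320, (cx,cy)=(1.0000,0.0000)
member 2 (1-2): L=3.9426, (cx,cy)=(0.4238,-0.9057)
member 3 (1-3): L=3.3496, (cx,cy)=(0.9968,0.0794)
member 4 (2-3): L=4.1839, (cx,cy)=(0.3987,0.9171)
solve A·x = −loads:
  F[0-1] = -1754.1065 N (compression)
  F[0-2] = -1075.2138 N (compression)
  F[1-2] = +1630.1529 N (tension)
  F[1-3] = -1435.2257 N (compression)
  F[2-3] = -963.9640 N (compression)
  Rx@0 = +1815.0000 N
  Ry@0 = +1590.4735 N
  Ry@2 = -592.4535 N

-1075.214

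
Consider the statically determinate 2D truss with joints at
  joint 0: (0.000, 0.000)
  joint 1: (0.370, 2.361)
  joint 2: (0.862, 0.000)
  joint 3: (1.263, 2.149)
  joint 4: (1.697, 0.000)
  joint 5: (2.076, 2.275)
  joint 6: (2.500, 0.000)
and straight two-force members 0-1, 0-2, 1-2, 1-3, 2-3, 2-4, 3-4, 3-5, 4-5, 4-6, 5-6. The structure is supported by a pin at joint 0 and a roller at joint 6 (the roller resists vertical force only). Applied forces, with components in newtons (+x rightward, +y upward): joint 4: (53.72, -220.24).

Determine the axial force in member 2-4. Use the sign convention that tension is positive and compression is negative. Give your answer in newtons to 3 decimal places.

N=7 nodes, M=11 members, R=3 reactions → 2N=14, M+R=14
member 0 (0-1): L=2.3898, (cx,cy)=(0.1548,0.9879)
member 1 (0-2): L=0.8620, (cx,cy)=(1.0000,0.0000)
member 2 (1-2): L=2.4117, (cx,cy)=(0.2040,-0.9790)
member 3 (1-3): L=0.9178, (cx,cy)=(0.9730,-0.2310)
member 4 (2-3): L=2.1861, (cx,cy)=(0.1834,0.9830)
member 5 (2-4): L=0.8350, (cx,cy)=(1.0000,0.0000)
member 6 (3-4): L=2.1924, (cx,cy)=(0.1980,-0.9802)
member 7 (3-5): L=0.8227, (cx,cy)=(0.9882,0.1532)
member 8 (4-5): L=2.3064, (cx,cy)=(0.1643,0.9864)
member 9 (4-6): L=0.8030, (cx,cy)=(1.0000,0.0000)
member 10 (5-6): L=2.3142, (cx,cy)=(0.1832,-0.9831)
solve A·x = −loads:
  F[0-1] = -71.6045 N (compression)
  F[0-2] = +64.8061 N (tension)
  F[1-2] = +78.8499 N (tension)
  F[1-3] = -27.9270 N (compression)
  F[2-3] = -78.5241 N (compression)
  F[2-4] = +95.2956 N (tension)
  F[3-4] = +63.6050 N (tension)
  F[3-5] = -54.8134 N (compression)
  F[4-5] = +160.0698 N (tension)
  F[4-6] = +27.8627 N (tension)
  F[5-6] = -152.0732 N (compression)
  Rx@0 = -53.7200 N
  Ry@0 = +70.7411 N
  Ry@6 = +149.4989 N

95.296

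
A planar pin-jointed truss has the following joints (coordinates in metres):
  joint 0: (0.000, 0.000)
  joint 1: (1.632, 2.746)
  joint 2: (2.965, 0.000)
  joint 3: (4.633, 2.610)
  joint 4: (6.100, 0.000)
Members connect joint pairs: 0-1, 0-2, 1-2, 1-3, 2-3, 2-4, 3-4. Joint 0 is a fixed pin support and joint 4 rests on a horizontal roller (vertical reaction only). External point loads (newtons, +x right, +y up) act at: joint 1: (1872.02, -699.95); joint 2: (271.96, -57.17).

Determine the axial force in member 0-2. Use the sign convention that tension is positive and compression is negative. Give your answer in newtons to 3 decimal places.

N=5 nodes, M=7 members, R=3 reactions → 2N=10, M+R=10
member 0 (0-1): L=3.1944, (cx,cy)=(0.5109,0.8596)
member 1 (0-2): L=2.9650, (cx,cy)=(1.0000,0.0000)
member 2 (1-2): L=3.0524, (cx,cy)=(0.4367,-0.8996)
member 3 (1-3): L=3.0041, (cx,cy)=(0.9990,-0.0453)
member 4 (2-3): L=3.0975, (cx,cy)=(0.5385,0.8426)
member 5 (2-4): L=3.1350, (cx,cy)=(1.0000,0.0000)
member 6 (3-4): L=2.9940, (cx,cy)=(0.4900,-0.8717)
solve A·x = −loads:
  F[0-1] = +349.7389 N (tension)
  F[0-2] = +1965.2982 N (tension)
  F[1-2] = -1050.0598 N (compression)
  F[1-3] = -1236.0450 N (compression)
  F[2-3] = +1188.9203 N (tension)
  F[2-4] = +594.5394 N (tension)
  F[3-4] = -1213.4058 N (compression)
  Rx@0 = -2143.9800 N
  Ry@0 = -300.6496 N
  Ry@4 = +1057.7696 N

1965.298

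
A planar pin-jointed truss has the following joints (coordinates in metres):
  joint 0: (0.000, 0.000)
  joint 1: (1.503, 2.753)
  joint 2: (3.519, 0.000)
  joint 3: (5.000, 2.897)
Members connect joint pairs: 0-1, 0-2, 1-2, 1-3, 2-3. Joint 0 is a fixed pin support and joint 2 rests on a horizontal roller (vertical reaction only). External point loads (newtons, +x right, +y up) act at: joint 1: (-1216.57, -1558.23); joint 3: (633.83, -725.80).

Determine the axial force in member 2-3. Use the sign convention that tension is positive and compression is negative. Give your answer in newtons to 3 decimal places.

N=4 nodes, M=5 members, R=3 reactions → 2N=8, M+R=8
member 0 (0-1): L=3.1366, (cx,cy)=(0.4792,0.8777)
member 1 (0-2): L=3.5190, (cx,cy)=(1.0000,0.0000)
member 2 (1-2): L=3.4122, (cx,cy)=(0.5908,-0.8068)
member 3 (1-3): L=3.5000, (cx,cy)=(0.9992,0.0411)
member 4 (2-3): L=3.2536, (cx,cy)=(0.4552,0.8904)
solve A·x = −loads:
  F[0-1] = -1158.9105 N (compression)
  F[0-2] = -27.4049 N (compression)
  F[1-2] = -618.2046 N (compression)
  F[1-3] = +1027.3508 N (tension)
  F[2-3] = -862.6147 N (compression)
  Rx@0 = +582.7400 N
  Ry@0 = +1017.1906 N
  Ry@2 = +1266.8394 N

-862.615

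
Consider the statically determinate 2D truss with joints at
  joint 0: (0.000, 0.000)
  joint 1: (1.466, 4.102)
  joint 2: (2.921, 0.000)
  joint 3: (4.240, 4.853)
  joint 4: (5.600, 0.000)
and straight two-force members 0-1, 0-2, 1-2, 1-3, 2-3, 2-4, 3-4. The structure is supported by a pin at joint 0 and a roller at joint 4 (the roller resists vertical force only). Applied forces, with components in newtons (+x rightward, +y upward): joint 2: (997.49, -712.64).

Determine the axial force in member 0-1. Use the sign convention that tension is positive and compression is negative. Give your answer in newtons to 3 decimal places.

N=5 nodes, M=7 members, R=3 reactions → 2N=10, M+R=10
member 0 (0-1): L=4.3561, (cx,cy)=(0.3365,0.9417)
member 1 (0-2): L=2.9210, (cx,cy)=(1.0000,0.0000)
member 2 (1-2): L=4.3524, (cx,cy)=(0.3343,-0.9425)
member 3 (1-3): L=2.8739, (cx,cy)=(0.9653,0.2613)
member 4 (2-3): L=5.0291, (cx,cy)=(0.2623,0.9650)
member 5 (2-4): L=2.6790, (cx,cy)=(1.0000,0.0000)
member 6 (3-4): L=5.0400, (cx,cy)=(0.2698,-0.9629)
solve A·x = −loads:
  F[0-1] = -362.0400 N (compression)
  F[0-2] = +1119.3309 N (tension)
  F[1-2] = +298.1071 N (tension)
  F[1-3] = -229.4712 N (compression)
  F[2-3] = +447.3440 N (tension)
  F[2-4] = +104.1699 N (tension)
  F[3-4] = -386.0385 N (compression)
  Rx@0 = -997.4900 N
  Ry@0 = +340.9219 N
  Ry@4 = +371.7181 N

-362.040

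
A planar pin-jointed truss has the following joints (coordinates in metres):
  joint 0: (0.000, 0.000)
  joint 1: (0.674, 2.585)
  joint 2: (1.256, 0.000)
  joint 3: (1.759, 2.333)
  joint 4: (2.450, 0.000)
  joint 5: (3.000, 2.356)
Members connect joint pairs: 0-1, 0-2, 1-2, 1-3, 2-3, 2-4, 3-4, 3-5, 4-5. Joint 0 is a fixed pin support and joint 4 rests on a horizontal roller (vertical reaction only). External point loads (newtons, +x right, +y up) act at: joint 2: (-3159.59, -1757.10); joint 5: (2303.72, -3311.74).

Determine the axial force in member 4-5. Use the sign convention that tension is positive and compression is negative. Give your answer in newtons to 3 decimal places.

N=6 nodes, M=9 members, R=3 reactions → 2N=12, M+R=12
member 0 (0-1): L=2.6714, (cx,cy)=(0.2523,0.9676)
member 1 (0-2): L=1.2560, (cx,cy)=(1.0000,0.0000)
member 2 (1-2): L=2.6497, (cx,cy)=(0.2196,-0.9756)
member 3 (1-3): L=1.1139, (cx,cy)=(0.9741,-0.2262)
member 4 (2-3): L=2.3866, (cx,cy)=(0.2108,0.9775)
member 5 (2-4): L=1.1940, (cx,cy)=(1.0000,0.0000)
member 6 (3-4): L=2.4332, (cx,cy)=(0.2840,-0.9588)
member 7 (3-5): L=1.2412, (cx,cy)=(0.9998,0.0185)
member 8 (4-5): L=2.4193, (cx,cy)=(0.2273,0.9738)
solve A·x = −loads:
  F[0-1] = +2172.7576 N (tension)
  F[0-2] = -1404.0567 N (compression)
  F[1-2] = -2411.7163 N (compression)
  F[1-3] = +1106.6042 N (tension)
  F[2-3] = +4204.3593 N (tension)
  F[2-4] = +339.6992 N (tension)
  F[3-4] = -3965.5686 N (compression)
  F[3-5] = +3090.7348 N (tension)
  F[4-5] = -3459.5953 N (compression)
  Rx@0 = +855.8700 N
  Ry@0 = -2102.4669 N
  Ry@4 = +7171.3069 N

-3459.595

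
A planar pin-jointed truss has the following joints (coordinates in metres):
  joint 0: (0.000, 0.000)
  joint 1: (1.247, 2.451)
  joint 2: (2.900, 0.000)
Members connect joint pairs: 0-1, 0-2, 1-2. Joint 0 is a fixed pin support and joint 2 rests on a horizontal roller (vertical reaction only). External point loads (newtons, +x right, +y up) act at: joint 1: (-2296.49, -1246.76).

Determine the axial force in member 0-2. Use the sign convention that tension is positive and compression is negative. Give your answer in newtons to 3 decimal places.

N=3 nodes, M=3 members, R=3 reactions → 2N=6, M+R=6
member 0 (0-1): L=2.7500, (cx,cy)=(0.4535,0.8913)
member 1 (0-2): L=2.9000, (cx,cy)=(1.0000,0.0000)
member 2 (1-2): L=2.9563, (cx,cy)=(0.5591,-0.8291)
solve A·x = −loads:
  F[0-1] = -2975.0348 N (compression)
  F[0-2] = -947.4389 N (compression)
  F[1-2] = +1694.4523 N (tension)
  Rx@0 = +2296.4900 N
  Ry@0 = +2651.5832 N
  Ry@2 = -1404.8232 N

-947.439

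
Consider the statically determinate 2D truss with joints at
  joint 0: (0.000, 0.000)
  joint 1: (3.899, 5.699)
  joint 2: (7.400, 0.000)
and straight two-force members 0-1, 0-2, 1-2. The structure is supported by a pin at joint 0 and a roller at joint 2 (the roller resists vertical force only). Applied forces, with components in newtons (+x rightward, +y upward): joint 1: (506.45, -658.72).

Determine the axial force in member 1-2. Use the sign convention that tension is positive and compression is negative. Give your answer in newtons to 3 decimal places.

N=3 nodes, M=3 members, R=3 reactions → 2N=6, M+R=6
member 0 (0-1): L=6.9051, (cx,cy)=(0.5647,0.8253)
member 1 (0-2): L=7.4000, (cx,cy)=(1.0000,0.0000)
member 2 (1-2): L=6.6885, (cx,cy)=(0.5234,-0.8521)
solve A·x = −loads:
  F[0-1] = +94.9793 N (tension)
  F[0-2] = +452.8197 N (tension)
  F[1-2] = -865.0870 N (compression)
  Rx@0 = -506.4500 N
  Ry@0 = -78.3892 N
  Ry@2 = +737.1092 N

-865.087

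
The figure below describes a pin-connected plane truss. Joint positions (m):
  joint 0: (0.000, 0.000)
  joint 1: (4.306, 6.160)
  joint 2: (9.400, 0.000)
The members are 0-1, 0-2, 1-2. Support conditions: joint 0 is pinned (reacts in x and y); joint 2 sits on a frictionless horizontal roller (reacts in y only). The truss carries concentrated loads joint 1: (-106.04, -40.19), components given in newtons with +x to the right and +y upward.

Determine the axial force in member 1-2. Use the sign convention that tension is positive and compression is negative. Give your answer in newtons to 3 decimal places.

N=3 nodes, M=3 members, R=3 reactions → 2N=6, M+R=6
member 0 (0-1): L=7.5158, (cx,cy)=(0.5729,0.8196)
member 1 (0-2): L=9.4000, (cx,cy)=(1.0000,0.0000)
member 2 (1-2): L=7.9934, (cx,cy)=(0.6373,-0.7706)
solve A·x = −loads:
  F[0-1] = -111.3578 N (compression)
  F[0-2] = -42.2402 N (compression)
  F[1-2] = +66.2824 N (tension)
  Rx@0 = +106.0400 N
  Ry@0 = +91.2696 N
  Ry@2 = -51.0796 N

66.282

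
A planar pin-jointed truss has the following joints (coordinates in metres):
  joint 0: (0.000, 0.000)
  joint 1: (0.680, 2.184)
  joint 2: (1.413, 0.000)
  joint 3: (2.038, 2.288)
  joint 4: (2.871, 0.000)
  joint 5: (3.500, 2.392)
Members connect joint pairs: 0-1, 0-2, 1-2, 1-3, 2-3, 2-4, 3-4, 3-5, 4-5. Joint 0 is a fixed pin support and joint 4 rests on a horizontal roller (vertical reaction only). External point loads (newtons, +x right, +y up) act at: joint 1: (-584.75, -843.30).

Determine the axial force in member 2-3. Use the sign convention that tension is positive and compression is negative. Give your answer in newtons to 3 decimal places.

-266.732

N=6 nodes, M=9 members, R=3 reactions → 2N=12, M+R=12
member 0 (0-1): L=2.2874, (cx,cy)=(0.2973,0.9548)
member 1 (0-2): L=1.4130, (cx,cy)=(1.0000,0.0000)
member 2 (1-2): L=2.3037, (cx,cy)=(0.3182,-0.9480)
member 3 (1-3): L=1.3620, (cx,cy)=(0.9971,0.0764)
member 4 (2-3): L=2.3718, (cx,cy)=(0.2635,0.9647)
member 5 (2-4): L=1.4580, (cx,cy)=(1.0000,0.0000)
member 6 (3-4): L=2.4349, (cx,cy)=(0.3421,-0.9397)
member 7 (3-5): L=1.4657, (cx,cy)=(0.9975,0.0710)
member 8 (4-5): L=2.4733, (cx,cy)=(0.2543,0.9671)
solve A·x = −loads:
  F[0-1] = -1139.9241 N (compression)
  F[0-2] = -245.8744 N (compression)
  F[1-2] = +271.4103 N (tension)
  F[1-3] = +159.9840 N (tension)
  F[2-3] = -266.7323 N (compression)
  F[2-4] = -89.2303 N (compression)
  F[3-4] = +260.8267 N (tension)
  F[3-5] = +0.0000 N (tension)
  F[4-5] = -0.0000 N (compression)
  Rx@0 = +584.7500 N
  Ry@0 = +1088.3888 N
  Ry@4 = -245.0888 N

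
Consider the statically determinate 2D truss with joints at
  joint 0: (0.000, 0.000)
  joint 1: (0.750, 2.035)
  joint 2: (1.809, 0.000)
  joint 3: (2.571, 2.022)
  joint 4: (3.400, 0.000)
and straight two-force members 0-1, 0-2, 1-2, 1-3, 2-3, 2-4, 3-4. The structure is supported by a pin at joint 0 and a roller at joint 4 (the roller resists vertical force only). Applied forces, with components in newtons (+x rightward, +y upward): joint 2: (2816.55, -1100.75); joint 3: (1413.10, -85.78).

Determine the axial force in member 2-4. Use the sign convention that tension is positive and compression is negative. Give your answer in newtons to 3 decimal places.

611.257

N=5 nodes, M=7 members, R=3 reactions → 2N=10, M+R=10
member 0 (0-1): L=2.1688, (cx,cy)=(0.3458,0.9383)
member 1 (0-2): L=1.8090, (cx,cy)=(1.0000,0.0000)
member 2 (1-2): L=2.2941, (cx,cy)=(0.4616,-0.8871)
member 3 (1-3): L=1.8210, (cx,cy)=(1.0000,-0.0071)
member 4 (2-3): L=2.1608, (cx,cy)=(0.3526,0.9358)
member 5 (2-4): L=1.5910, (cx,cy)=(1.0000,0.0000)
member 6 (3-4): L=2.1853, (cx,cy)=(0.3793,-0.9253)
solve A·x = −loads:
  F[0-1] = +324.3912 N (tension)
  F[0-2] = +4117.4716 N (tension)
  F[1-2] = -345.3108 N (compression)
  F[1-3] = +271.5902 N (tension)
  F[2-3] = +1503.6657 N (tension)
  F[2-4] = +611.2573 N (tension)
  F[3-4] = -1611.3474 N (compression)
  Rx@0 = -4229.6500 N
  Ry@0 = -304.3774 N
  Ry@4 = +1490.9074 N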